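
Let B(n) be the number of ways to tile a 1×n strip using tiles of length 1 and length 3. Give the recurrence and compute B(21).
Condition on the last tile: it has length 1 (leaving a 1×(n-1) strip) or length 3 (leaving a 1×(n-3) strip), so B(n) = B(n-1) + B(n-3) (order-3 linear recurrence).
For 0 ≤ i < 3 only unit tiles fit, so B(i) = 1.
Iterating the recurrence: B(3) = 2, B(4) = 3, B(5) = 4, B(6) = 6, B(7) = 9, B(8) = 13, B(9) = 19, B(10) = 28, B(11) = 41, B(12) = 60, B(13) = 88, B(14) = 129, B(15) = 189, B(16) = 277, B(17) = 406, B(18) = 595, B(19) = 872, B(20) = 1278, B(21) = 1873.

B(n) = B(n-1) + B(n-3), with B(i) = 1 for 0 ≤ i < 3; B(21) = 1873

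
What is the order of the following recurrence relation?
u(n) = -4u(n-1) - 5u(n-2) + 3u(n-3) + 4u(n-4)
The order is the largest lag k for which u(n-k) appears. Here the deepest term is u(n-4), so the order is 4.

Order 4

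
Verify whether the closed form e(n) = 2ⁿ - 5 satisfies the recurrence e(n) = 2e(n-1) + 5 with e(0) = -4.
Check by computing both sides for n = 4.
From the recurrence with e(0) = -4:
  e(0) = -4, e(1) = -3, e(2) = -1, e(3) = 3, e(4) = 11
  so the recurrence gives e(4) = 11.
From the proposed closed form e(n) = 2ⁿ - 5:
  e(4) = 11.
Both sides give 11 at n = 4, and the initial condition(s) match, so the closed form is consistent.

Yes, the closed form is correct.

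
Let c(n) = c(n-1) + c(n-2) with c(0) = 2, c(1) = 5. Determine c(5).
Computing the sequence terms:
2, 5, 7, 12, 19, 31

31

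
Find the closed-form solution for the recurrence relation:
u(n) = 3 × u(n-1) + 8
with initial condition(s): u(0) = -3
Recurrence: u(n) = 3 × u(n-1) + 8, initial: u(0) = -3.
Try u(n) = A·3ⁿ + C. Substituting: A·3ⁿ + C = 3(A·3ⁿ⁻¹ + C) + 8 = A·3ⁿ + 3C + 8, so C = 3C + 8, giving C = -4. Then u(0) = A - 4 = -3 gives A = 1.

u(n) = 3ⁿ - 4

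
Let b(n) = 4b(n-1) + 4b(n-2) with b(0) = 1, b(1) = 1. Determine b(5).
Computing the sequence terms:
1, 1, 8, 36, 176, 848

848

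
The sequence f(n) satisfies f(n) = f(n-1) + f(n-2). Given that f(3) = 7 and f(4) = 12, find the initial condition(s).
Work backwards using f(k) = f(k+2) - f(k+1):
f(2) = f(4) - f(3) = 12 - 7 = 5
f(1) = f(3) - f(2) = 7 - 5 = 2
f(0) = f(2) - f(1) = 5 - 2 = 3

f(0) = 3, f(1) = 2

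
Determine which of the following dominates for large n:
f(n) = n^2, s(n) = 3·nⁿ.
Comparing growth rates:
Growth-rate hierarchy: log n ≺ any polynomial ≺ any exponential cⁿ (c>1) ≺ n! ≺ nⁿ.
super-exponential nⁿ dominates polynomial degree 2 asymptotically.

s(n) grows faster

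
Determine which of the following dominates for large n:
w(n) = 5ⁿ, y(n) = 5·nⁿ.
Comparing growth rates:
Growth-rate hierarchy: log n ≺ any polynomial ≺ any exponential cⁿ (c>1) ≺ n! ≺ nⁿ.
super-exponential nⁿ dominates exponential base 5 asymptotically.

y(n) grows faster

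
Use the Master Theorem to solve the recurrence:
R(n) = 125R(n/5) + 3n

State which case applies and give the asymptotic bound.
Master Theorem template: R(n) = a·R(n/b) + f(n).
Here: a=125, b=5, f(n)=3n
Compute log_b(a) = log_5(125) = 3.
f(n) = 3n = O(n^(3-ε)) with ε = 2. Case 1: R(n) = Θ(n^log_b(a)) = Θ(n^3).

Case 1: R(n) = Θ(n^3)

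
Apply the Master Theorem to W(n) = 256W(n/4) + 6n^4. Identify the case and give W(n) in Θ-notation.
Master Theorem template: W(n) = a·W(n/b) + f(n).
Here: a=256, b=4, f(n)=6n^4
Compute log_b(a) = log_4(256) = 4.
f(n) = 6n^4 = Θ(n^4). Case 2: W(n) = Θ(n^4 log n).

Case 2: W(n) = Θ(n^4 log n)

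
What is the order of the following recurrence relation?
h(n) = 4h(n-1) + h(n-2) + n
The order is the largest lag k for which h(n-k) appears. Here the deepest term is h(n-2) (the n term is non-homogeneous and does not affect the order), so the order is 2.

Order 2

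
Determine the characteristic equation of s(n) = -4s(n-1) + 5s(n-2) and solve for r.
Substitute s(n) = rⁿ and divide through by rⁿ⁻²: r² + 4r - 5 = 0
Factor: (r + 5)(r - 1) = 0, so r = -5, 1.
General solution: s(n) = A·(-5)ⁿ + B·1ⁿ

Characteristic: r² + 4r - 5 = 0, Roots: r = -5, 1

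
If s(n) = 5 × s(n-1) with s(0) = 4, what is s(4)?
Computing step by step:
s(0) = 4
s(1) = 5 × 4 = 20
s(2) = 5 × 20 = 100
s(3) = 5 × 100 = 500
s(4) = 5 × 500 = 2500

2500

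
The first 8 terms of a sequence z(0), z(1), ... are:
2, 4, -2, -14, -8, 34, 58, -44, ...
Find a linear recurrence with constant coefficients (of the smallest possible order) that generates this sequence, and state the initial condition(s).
Look for the lowest-order linear relation among consecutive terms.
Observation: z(n) - 1·z(n-1) - (-3)·z(n-2) = 0 holds for the shown terms, and no order-1 relation z(n) = α·z(n-1) + β fits.
Check at n=3: 1·-2 + (-3)·4 = -14. ✓

z(n) = z(n-1) - 3z(n-2), z(0) = 2, z(1) = 4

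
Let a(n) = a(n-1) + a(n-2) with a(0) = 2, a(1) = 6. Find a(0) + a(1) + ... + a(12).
Computing the sequence terms: 2, 6, 8, 14, 22, 36, 58, 94, 152, 246, 398, 644, 1042
Adding these values together:

2722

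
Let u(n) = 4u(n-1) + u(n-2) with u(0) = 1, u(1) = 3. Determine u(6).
Computing the sequence terms:
1, 3, 13, 55, 233, 987, 4181

4181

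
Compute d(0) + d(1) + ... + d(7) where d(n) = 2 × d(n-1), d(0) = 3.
Computing the sequence terms: 3, 6, 12, 24, 48, 96, 192, 384
Adding these values together:

765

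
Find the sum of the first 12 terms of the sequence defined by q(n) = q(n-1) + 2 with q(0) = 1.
Computing the sequence terms: 1, 3, 5, 7, 9, 11, 13, 15, 17, 19, 21, 23
Adding these values together:

144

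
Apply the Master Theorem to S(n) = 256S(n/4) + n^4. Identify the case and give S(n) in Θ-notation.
Master Theorem template: S(n) = a·S(n/b) + f(n).
Here: a=256, b=4, f(n)=n^4
Compute log_b(a) = log_4(256) = 4.
f(n) = n^4 = Θ(n^4). Case 2: S(n) = Θ(n^4 log n).

Case 2: S(n) = Θ(n^4 log n)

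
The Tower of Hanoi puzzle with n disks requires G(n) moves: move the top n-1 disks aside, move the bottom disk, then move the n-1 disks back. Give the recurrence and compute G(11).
Moving n disks = move the top n-1 disks aside (G(n-1) moves) + move the largest disk (1 move) + move the n-1 disks back on top (G(n-1) moves), so G(n) = 2G(n-1) + 1, with G(1) = 1 (a single disk takes one move).
First terms: 1, 3, 7, 15, 31, 63, … — each is one less than a power of 2. Indeed G(n) + 1 = 2(G(n-1) + 1) with G(1) + 1 = 2, so G(n) + 1 = 2ⁿ and G(n) = 2ⁿ - 1.
Hence G(11) = 2^11 - 1 = 2048 - 1 = 2047.

G(n) = 2G(n-1) + 1, G(1) = 1; G(11) = 2047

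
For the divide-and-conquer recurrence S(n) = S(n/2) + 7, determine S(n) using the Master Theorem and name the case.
Master Theorem template: S(n) = a·S(n/b) + f(n).
Here: a=1, b=2, f(n)=7
Compute log_b(a) = log_2(1) = 0.
f(n) = 7 = Θ(1). Case 2: S(n) = Θ(log n).

Case 2: S(n) = Θ(log n)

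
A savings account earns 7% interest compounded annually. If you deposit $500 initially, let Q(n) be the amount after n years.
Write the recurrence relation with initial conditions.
Each year the balance grows by 7%, i.e. is multiplied by 1 + 7/100 = 1.07, so Q(n) = 1.07 × Q(n-1). The initial deposit gives Q(0) = 500.
Unrolling gives the closed form Q(n) = 500 × (1.07)ⁿ.

Q(n) = 1.07 × Q(n-1), Q(0) = 500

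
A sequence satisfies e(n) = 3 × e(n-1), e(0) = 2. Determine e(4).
Computing step by step:
e(0) = 2
e(1) = 3 × 2 = 6
e(2) = 3 × 6 = 18
e(3) = 3 × 18 = 54
e(4) = 3 × 54 = 162

162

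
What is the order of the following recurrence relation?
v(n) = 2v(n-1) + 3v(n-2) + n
The order is the largest lag k for which v(n-k) appears. Here the deepest term is v(n-2) (the n term is non-homogeneous and does not affect the order), so the order is 2.

Order 2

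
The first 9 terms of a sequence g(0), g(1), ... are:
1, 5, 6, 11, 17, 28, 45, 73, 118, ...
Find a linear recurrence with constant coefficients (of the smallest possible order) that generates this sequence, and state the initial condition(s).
Look for the lowest-order linear relation among consecutive terms.
Observation: g(n) - 1·g(n-1) - (1)·g(n-2) = 0 holds for the shown terms, and no order-1 relation g(n) = α·g(n-1) + β fits.
Check at n=3: 1·6 + (1)·5 = 11. ✓

g(n) = g(n-1) + g(n-2), g(0) = 1, g(1) = 5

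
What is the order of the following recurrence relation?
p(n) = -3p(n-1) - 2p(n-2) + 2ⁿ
The order is the largest lag k for which p(n-k) appears. Here the deepest term is p(n-2) (the 2ⁿ term is non-homogeneous and does not affect the order), so the order is 2.

Order 2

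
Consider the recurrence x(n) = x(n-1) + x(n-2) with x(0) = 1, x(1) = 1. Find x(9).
Computing the sequence terms:
1, 1, 2, 3, 5, 8, 13, 21, 34, 55

55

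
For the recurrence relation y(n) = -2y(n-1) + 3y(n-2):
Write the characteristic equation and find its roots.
Substitute y(n) = rⁿ and divide through by rⁿ⁻²: r² + 2r - 3 = 0
Factor: (r + 3)(r - 1) = 0, so r = -3, 1.
General solution: y(n) = A·(-3)ⁿ + B·1ⁿ

Characteristic: r² + 2r - 3 = 0, Roots: r = -3, 1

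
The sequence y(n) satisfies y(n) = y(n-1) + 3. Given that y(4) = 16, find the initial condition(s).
y(4) = y(0) + 4·3, so y(0) = 16 - 12 = 4.

y(0) = 4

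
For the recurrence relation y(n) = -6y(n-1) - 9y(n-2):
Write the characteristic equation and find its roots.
Substitute y(n) = rⁿ and divide through by rⁿ⁻²: r² + 6r + 9 = 0
Factor: (r + 3)² = 0, so r = -3 (double root).
General solution: y(n) = (A + Bn)·(-3)ⁿ

Characteristic: r² + 6r + 9 = 0, Roots: r = -3 (double root)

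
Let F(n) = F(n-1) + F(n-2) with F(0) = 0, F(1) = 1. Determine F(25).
Computing the sequence terms:
0, 1, 1, 2, 3, 5, 8, 13, 21, 34, 55, 89, 144, 233, 377, 610, 987, 1597, 2584, 4181, 6765, 10946, 17711, 28657, 46368, 75025

75025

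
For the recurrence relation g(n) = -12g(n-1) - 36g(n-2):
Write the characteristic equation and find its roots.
Substitute g(n) = rⁿ and divide through by rⁿ⁻²: r² + 12r + 36 = 0
Factor: (r + 6)² = 0, so r = -6 (double root).
General solution: g(n) = (A + Bn)·(-6)ⁿ

Characteristic: r² + 12r + 36 = 0, Roots: r = -6 (double root)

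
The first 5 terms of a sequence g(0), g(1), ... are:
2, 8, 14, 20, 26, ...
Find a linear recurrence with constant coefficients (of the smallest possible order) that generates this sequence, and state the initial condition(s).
Look for the lowest-order linear relation among consecutive terms.
Observation: consecutive differences are constant (= 6).
Check at n=2: 1·8 + 6 = 14. ✓

g(n) = g(n-1) + 6, g(0) = 2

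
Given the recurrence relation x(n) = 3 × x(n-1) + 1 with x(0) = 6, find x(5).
Computing step by step:
x(0) = 6
x(1) = 3 × 6 + 1 = 19
x(2) = 3 × 19 + 1 = 58
x(3) = 3 × 58 + 1 = 175
x(4) = 3 × 175 + 1 = 526
x(5) = 3 × 526 + 1 = 1579

1579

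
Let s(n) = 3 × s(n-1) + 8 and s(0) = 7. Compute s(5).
Computing step by step:
s(0) = 7
s(1) = 3 × 7 + 8 = 29
s(2) = 3 × 29 + 8 = 95
s(3) = 3 × 95 + 8 = 293
s(4) = 3 × 293 + 8 = 887
s(5) = 3 × 887 + 8 = 2669

2669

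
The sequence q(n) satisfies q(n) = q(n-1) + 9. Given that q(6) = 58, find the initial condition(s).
q(6) = q(0) + 6·9, so q(0) = 58 - 54 = 4.

q(0) = 4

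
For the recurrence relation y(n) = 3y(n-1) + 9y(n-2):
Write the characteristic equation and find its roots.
Substitute y(n) = rⁿ and divide through by rⁿ⁻²: r² - 3r - 9 = 0
Discriminant: 3² + 4·9 = 45, not a perfect square, so by the quadratic formula r = (3 ± √45)/2.
General solution: y(n) = A·r₁ⁿ + B·r₂ⁿ where r₁,r₂ = (3 ± √45)/2

Characteristic: r² - 3r - 9 = 0, Roots: r = (3 ± √45)/2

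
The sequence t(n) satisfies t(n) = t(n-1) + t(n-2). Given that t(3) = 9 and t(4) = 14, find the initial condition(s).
Work backwards using t(k) = t(k+2) - t(k+1):
t(2) = t(4) - t(3) = 14 - 9 = 5
t(1) = t(3) - t(2) = 9 - 5 = 4
t(0) = t(2) - t(1) = 5 - 4 = 1

t(0) = 1, t(1) = 4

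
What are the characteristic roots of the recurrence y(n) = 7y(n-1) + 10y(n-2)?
Substitute y(n) = rⁿ and divide through by rⁿ⁻²: r² - 7r - 10 = 0
Discriminant: 7² + 4·10 = 89, not a perfect square, so by the quadratic formula r = (7 ± √89)/2.
General solution: y(n) = A·r₁ⁿ + B·r₂ⁿ where r₁,r₂ = (7 ± √89)/2

Characteristic: r² - 7r - 10 = 0, Roots: r = (7 ± √89)/2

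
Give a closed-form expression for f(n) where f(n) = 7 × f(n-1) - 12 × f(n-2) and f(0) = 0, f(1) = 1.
Recurrence: f(n) = 7 × f(n-1) - 12 × f(n-2), initial: f(0) = 0, f(1) = 1.
Characteristic equation: r² - 7r + 12 = 0, which factors as (r - 4)(r - 3) = 0, so r = 4, 3. General solution f(n) = A·4ⁿ + B·3ⁿ. From f(0) = 0: A + B = 0. From f(1) = 1: 4A + 3B = 1. Solving gives A = 1, B = -1.

f(n) = 4ⁿ - 3ⁿ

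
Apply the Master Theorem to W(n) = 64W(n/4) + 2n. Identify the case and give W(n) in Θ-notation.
Master Theorem template: W(n) = a·W(n/b) + f(n).
Here: a=64, b=4, f(n)=2n
Compute log_b(a) = log_4(64) = 3.
f(n) = 2n = O(n^(3-ε)) with ε = 2. Case 1: W(n) = Θ(n^log_b(a)) = Θ(n^3).

Case 1: W(n) = Θ(n^3)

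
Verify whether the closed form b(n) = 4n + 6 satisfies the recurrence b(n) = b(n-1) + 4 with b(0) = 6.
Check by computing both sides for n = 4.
From the recurrence with b(0) = 6:
  b(0) = 6, b(1) = 10, b(2) = 14, b(3) = 18, b(4) = 22
  so the recurrence gives b(4) = 22.
From the proposed closed form b(n) = 4n + 6:
  b(4) = 22.
Both sides give 22 at n = 4, and the initial condition(s) match, so the closed form is consistent.

Yes, the closed form is correct.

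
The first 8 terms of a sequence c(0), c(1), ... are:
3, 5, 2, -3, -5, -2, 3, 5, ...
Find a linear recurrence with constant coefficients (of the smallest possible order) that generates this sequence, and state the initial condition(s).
Look for the lowest-order linear relation among consecutive terms.
Observation: c(n) - 1·c(n-1) - (-1)·c(n-2) = 0 holds for the shown terms, and no order-1 relation c(n) = α·c(n-1) + β fits.
Check at n=3: 1·2 + (-1)·5 = -3. ✓

c(n) = c(n-1) - c(n-2), c(0) = 3, c(1) = 5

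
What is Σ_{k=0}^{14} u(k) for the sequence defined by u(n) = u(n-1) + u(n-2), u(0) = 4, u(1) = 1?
Computing the sequence terms: 4, 1, 5, 6, 11, 17, 28, 45, 73, 118, 191, 309, 500, 809, 1309
Adding these values together:

3426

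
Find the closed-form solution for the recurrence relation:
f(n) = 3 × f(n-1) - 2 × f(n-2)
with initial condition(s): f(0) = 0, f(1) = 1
Recurrence: f(n) = 3 × f(n-1) - 2 × f(n-2), initial: f(0) = 0, f(1) = 1.
Characteristic equation: r² - 3r + 2 = 0, which factors as (r - 2)(r - 1) = 0, so r = 2, 1. General solution f(n) = A·2ⁿ + B·1ⁿ. From f(0) = 0: A + B = 0. From f(1) = 1: 2A + 1B = 1. Solving gives A = 1, B = -1.

f(n) = 2ⁿ - 1ⁿ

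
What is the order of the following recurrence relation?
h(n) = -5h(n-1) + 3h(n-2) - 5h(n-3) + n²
The order is the largest lag k for which h(n-k) appears. Here the deepest term is h(n-3) (the n² term is non-homogeneous and does not affect the order), so the order is 3.

Order 3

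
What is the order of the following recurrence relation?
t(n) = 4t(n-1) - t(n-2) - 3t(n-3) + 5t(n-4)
The order is the largest lag k for which t(n-k) appears. Here the deepest term is t(n-4), so the order is 4.

Order 4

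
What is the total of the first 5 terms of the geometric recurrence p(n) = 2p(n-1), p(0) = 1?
Computing the sequence terms: 1, 2, 4, 8, 16
Adding these values together:

31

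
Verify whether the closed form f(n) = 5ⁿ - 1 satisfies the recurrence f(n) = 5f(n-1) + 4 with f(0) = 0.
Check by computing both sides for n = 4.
From the recurrence with f(0) = 0:
  f(0) = 0, f(1) = 4, f(2) = 24, f(3) = 124, f(4) = 624
  so the recurrence gives f(4) = 624.
From the proposed closed form f(n) = 5ⁿ - 1:
  f(4) = 624.
Both sides give 624 at n = 4, and the initial condition(s) match, so the closed form is consistent.

Yes, the closed form is correct.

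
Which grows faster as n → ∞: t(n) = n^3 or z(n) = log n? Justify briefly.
Comparing growth rates:
Growth-rate hierarchy: log n ≺ any polynomial ≺ any exponential cⁿ (c>1) ≺ n! ≺ nⁿ.
polynomial degree 3 dominates logarithmic asymptotically.

t(n) grows faster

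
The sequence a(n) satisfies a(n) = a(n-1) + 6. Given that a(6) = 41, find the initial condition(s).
a(6) = a(0) + 6·6, so a(0) = 41 - 36 = 5.

a(0) = 5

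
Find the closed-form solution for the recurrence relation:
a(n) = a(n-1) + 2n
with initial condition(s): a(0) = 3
Recurrence: a(n) = a(n-1) + 2n, initial: a(0) = 3.
Telescoping: a(n) = a(0) + 2·Σᵢ₌₁ⁿ i = 3 + 2·n(n+1)/2.

a(n) = 2·n(n+1)/2 + 3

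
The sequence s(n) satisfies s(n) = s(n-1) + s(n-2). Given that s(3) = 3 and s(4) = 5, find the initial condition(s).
Work backwards using s(k) = s(k+2) - s(k+1):
s(2) = s(4) - s(3) = 5 - 3 = 2
s(1) = s(3) - s(2) = 3 - 2 = 1
s(0) = s(2) - s(1) = 2 - 1 = 1

s(0) = 1, s(1) = 1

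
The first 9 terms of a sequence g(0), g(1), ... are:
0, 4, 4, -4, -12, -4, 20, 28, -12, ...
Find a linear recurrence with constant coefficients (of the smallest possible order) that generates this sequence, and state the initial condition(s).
Look for the lowest-order linear relation among consecutive terms.
Observation: g(n) - 1·g(n-1) - (-2)·g(n-2) = 0 holds for the shown terms, and no order-1 relation g(n) = α·g(n-1) + β fits.
Check at n=3: 1·4 + (-2)·4 = -4. ✓

g(n) = g(n-1) - 2g(n-2), g(0) = 0, g(1) = 4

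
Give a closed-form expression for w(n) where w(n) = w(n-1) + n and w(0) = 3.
Recurrence: w(n) = w(n-1) + n, initial: w(0) = 3.
Telescoping: w(n) = w(0) + Σᵢ₌₁ⁿ i = 3 + n(n+1)/2.

w(n) = n(n+1)/2 + 3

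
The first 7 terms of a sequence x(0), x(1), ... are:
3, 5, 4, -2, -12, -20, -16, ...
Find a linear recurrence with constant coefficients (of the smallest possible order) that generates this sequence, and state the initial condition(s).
Look for the lowest-order linear relation among consecutive terms.
Observation: x(n) - 2·x(n-1) - (-2)·x(n-2) = 0 holds for the shown terms, and no order-1 relation x(n) = α·x(n-1) + β fits.
Check at n=3: 2·4 + (-2)·5 = -2. ✓

x(n) = 2x(n-1) - 2x(n-2), x(0) = 3, x(1) = 5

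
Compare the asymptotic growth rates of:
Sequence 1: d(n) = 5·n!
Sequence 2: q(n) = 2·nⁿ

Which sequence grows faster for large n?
Comparing growth rates:
Growth-rate hierarchy: log n ≺ any polynomial ≺ any exponential cⁿ (c>1) ≺ n! ≺ nⁿ.
super-exponential nⁿ dominates factorial asymptotically.

q(n) grows faster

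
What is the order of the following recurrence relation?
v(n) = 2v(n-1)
The order is the largest lag k for which v(n-k) appears. Here the deepest term is v(n-1), so the order is 1.

Order 1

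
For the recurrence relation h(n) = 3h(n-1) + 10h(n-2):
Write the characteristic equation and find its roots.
Substitute h(n) = rⁿ and divide through by rⁿ⁻²: r² - 3r - 10 = 0
Factor: (r - 5)(r + 2) = 0, so r = 5, -2.
General solution: h(n) = A·5ⁿ + B·(-2)ⁿ

Characteristic: r² - 3r - 10 = 0, Roots: r = 5, -2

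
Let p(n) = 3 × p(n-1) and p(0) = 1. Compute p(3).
Computing step by step:
p(0) = 1
p(1) = 3 × 1 = 3
p(2) = 3 × 3 = 9
p(3) = 3 × 9 = 27

27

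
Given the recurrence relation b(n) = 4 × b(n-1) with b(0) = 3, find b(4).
Computing step by step:
b(0) = 3
b(1) = 4 × 3 = 12
b(2) = 4 × 12 = 48
b(3) = 4 × 48 = 192
b(4) = 4 × 192 = 768

768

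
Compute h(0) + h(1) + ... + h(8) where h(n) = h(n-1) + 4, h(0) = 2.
Computing the sequence terms: 2, 6, 10, 14, 18, 22, 26, 30, 34
Adding these values together:

162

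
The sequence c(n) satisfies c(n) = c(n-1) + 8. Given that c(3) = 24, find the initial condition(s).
c(3) = c(0) + 3·8, so c(0) = 24 - 24 = 0.

c(0) = 0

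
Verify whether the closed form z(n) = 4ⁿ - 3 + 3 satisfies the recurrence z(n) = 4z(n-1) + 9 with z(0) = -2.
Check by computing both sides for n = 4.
From the recurrence with z(0) = -2:
  z(0) = -2, z(1) = 1, z(2) = 13, z(3) = 61, z(4) = 253
  so the recurrence gives z(4) = 253.
From the proposed closed form z(n) = 4ⁿ - 3 + 3:
  z(4) = 256.
The recurrence gives 253 but the closed form gives 256, so the closed form does not satisfy the recurrence.

No, the closed form is incorrect.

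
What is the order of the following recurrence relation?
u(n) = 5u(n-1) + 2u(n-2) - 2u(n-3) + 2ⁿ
The order is the largest lag k for which u(n-k) appears. Here the deepest term is u(n-3) (the 2ⁿ term is non-homogeneous and does not affect the order), so the order is 3.

Order 3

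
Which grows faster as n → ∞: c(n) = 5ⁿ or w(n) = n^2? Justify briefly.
Comparing growth rates:
Growth-rate hierarchy: log n ≺ any polynomial ≺ any exponential cⁿ (c>1) ≺ n! ≺ nⁿ.
exponential base 5 dominates polynomial degree 2 asymptotically.

c(n) grows faster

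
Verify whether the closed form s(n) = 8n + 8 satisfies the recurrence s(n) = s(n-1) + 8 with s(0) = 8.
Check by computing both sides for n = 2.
From the recurrence with s(0) = 8:
  s(0) = 8, s(1) = 16, s(2) = 24
  so the recurrence gives s(2) = 24.
From the proposed closed form s(n) = 8n + 8:
  s(2) = 24.
Both sides give 24 at n = 2, and the initial condition(s) match, so the closed form is consistent.

Yes, the closed form is correct.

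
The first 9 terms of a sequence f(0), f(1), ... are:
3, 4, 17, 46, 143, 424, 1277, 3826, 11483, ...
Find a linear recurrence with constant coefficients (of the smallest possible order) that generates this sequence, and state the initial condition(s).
Look for the lowest-order linear relation among consecutive terms.
Observation: f(n) - 2·f(n-1) - (3)·f(n-2) = 0 holds for the shown terms, and no order-1 relation f(n) = α·f(n-1) + β fits.
Check at n=3: 2·17 + (3)·4 = 46. ✓

f(n) = 2f(n-1) + 3f(n-2), f(0) = 3, f(1) = 4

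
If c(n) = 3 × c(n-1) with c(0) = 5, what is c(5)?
Computing step by step:
c(0) = 5
c(1) = 3 × 5 = 15
c(2) = 3 × 15 = 45
c(3) = 3 × 45 = 135
c(4) = 3 × 135 = 405
c(5) = 3 × 405 = 1215

1215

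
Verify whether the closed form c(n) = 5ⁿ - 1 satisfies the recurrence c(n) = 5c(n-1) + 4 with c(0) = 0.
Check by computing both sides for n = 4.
From the recurrence with c(0) = 0:
  c(0) = 0, c(1) = 4, c(2) = 24, c(3) = 124, c(4) = 624
  so the recurrence gives c(4) = 624.
From the proposed closed form c(n) = 5ⁿ - 1:
  c(4) = 624.
Both sides give 624 at n = 4, and the initial condition(s) match, so the closed form is consistent.

Yes, the closed form is correct.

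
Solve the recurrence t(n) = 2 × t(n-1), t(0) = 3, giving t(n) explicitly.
Recurrence: t(n) = 2 × t(n-1), initial: t(0) = 3.
Each term is 2 times the previous, so this is geometric with ratio 2. After n steps: t(n) = t(0)·2ⁿ = 3·2ⁿ.

t(n) = 3·2ⁿ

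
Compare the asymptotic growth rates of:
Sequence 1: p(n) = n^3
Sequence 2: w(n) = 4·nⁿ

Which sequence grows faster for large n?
Comparing growth rates:
Growth-rate hierarchy: log n ≺ any polynomial ≺ any exponential cⁿ (c>1) ≺ n! ≺ nⁿ.
super-exponential nⁿ dominates polynomial degree 3 asymptotically.

w(n) grows faster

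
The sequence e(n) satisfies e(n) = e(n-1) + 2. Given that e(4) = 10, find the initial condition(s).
e(4) = e(0) + 4·2, so e(0) = 10 - 8 = 2.

e(0) = 2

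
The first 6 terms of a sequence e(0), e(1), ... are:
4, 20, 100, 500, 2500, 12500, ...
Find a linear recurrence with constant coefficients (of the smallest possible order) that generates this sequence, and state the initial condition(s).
Look for the lowest-order linear relation among consecutive terms.
Observation: each term is 5× the previous.
Check at n=2: 5·20 = 100. ✓

e(n) = 5 × e(n-1), e(0) = 4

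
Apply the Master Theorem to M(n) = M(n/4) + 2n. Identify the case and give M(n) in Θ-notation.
Master Theorem template: M(n) = a·M(n/b) + f(n).
Here: a=1, b=4, f(n)=2n
Compute log_b(a) = log_4(1) = 0.
f(n) = 2n = Ω(n^(0+ε)) with ε = 1, and the regularity condition holds (a·f(n/b) = (a/b^1)·f(n) with a/b^1 = 4^-1 < 1). Case 3: M(n) = Θ(f(n)) = Θ(n).

Case 3: M(n) = Θ(n)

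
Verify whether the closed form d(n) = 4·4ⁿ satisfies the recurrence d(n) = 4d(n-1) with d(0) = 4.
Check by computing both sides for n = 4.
From the recurrence with d(0) = 4:
  d(0) = 4, d(1) = 16, d(2) = 64, d(3) = 256, d(4) = 1024
  so the recurrence gives d(4) = 1024.
From the proposed closed form d(n) = 4·4ⁿ:
  d(4) = 1024.
Both sides give 1024 at n = 4, and the initial condition(s) match, so the closed form is consistent.

Yes, the closed form is correct.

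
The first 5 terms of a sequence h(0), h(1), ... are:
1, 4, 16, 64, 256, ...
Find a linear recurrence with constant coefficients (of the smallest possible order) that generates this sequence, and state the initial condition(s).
Look for the lowest-order linear relation among consecutive terms.
Observation: each term is 4× the previous.
Check at n=2: 4·4 = 16. ✓

h(n) = 4 × h(n-1), h(0) = 1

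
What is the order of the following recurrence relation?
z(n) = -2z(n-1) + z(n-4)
The order is the largest lag k for which z(n-k) appears. Here the deepest term is z(n-4), so the order is 4.

Order 4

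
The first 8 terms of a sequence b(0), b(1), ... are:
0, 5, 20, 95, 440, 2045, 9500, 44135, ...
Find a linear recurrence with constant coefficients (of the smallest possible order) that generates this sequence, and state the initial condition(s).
Look for the lowest-order linear relation among consecutive terms.
Observation: b(n) - 4·b(n-1) - (3)·b(n-2) = 0 holds for the shown terms, and no order-1 relation b(n) = α·b(n-1) + β fits.
Check at n=3: 4·20 + (3)·5 = 95. ✓

b(n) = 4b(n-1) + 3b(n-2), b(0) = 0, b(1) = 5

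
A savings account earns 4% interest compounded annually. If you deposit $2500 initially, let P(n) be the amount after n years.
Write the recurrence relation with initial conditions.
Each year the balance grows by 4%, i.e. is multiplied by 1 + 4/100 = 1.04, so P(n) = 1.04 × P(n-1). The initial deposit gives P(0) = 2500.
Unrolling gives the closed form P(n) = 2500 × (1.04)ⁿ.

P(n) = 1.04 × P(n-1), P(0) = 2500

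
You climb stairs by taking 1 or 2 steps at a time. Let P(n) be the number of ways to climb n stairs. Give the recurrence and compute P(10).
Condition on the size of the last step (1 to 2): before it there were n-1, …, n-2 stairs climbed, and these cases are disjoint, so P(n) = P(n-1) + P(n-2) (Fibonacci-type sequence).
Initial conditions by direct count (compositions of i into parts ≤ 2): P(1) = 1; P(2) = 2.
Iterating the recurrence: P(3) = 3, P(4) = 5, P(5) = 8, P(6) = 13, P(7) = 21, P(8) = 34, P(9) = 55, P(10) = 89.

P(n) = P(n-1) + P(n-2), P(1) = 1, P(2) = 2; P(10) = 89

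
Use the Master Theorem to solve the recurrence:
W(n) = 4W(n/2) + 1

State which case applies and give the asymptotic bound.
Master Theorem template: W(n) = a·W(n/b) + f(n).
Here: a=4, b=2, f(n)=1
Compute log_b(a) = log_2(4) = 2.
f(n) = 1 = O(n^(2-ε)) with ε = 2. Case 1: W(n) = Θ(n^log_b(a)) = Θ(n^2).

Case 1: W(n) = Θ(n^2)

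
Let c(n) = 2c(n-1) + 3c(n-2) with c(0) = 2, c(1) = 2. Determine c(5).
Computing the sequence terms:
2, 2, 10, 26, 82, 242

242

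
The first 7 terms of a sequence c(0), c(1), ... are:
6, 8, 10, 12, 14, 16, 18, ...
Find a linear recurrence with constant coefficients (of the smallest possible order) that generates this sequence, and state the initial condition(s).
Look for the lowest-order linear relation among consecutive terms.
Observation: consecutive differences are constant (= 2).
Check at n=2: 1·8 + 2 = 10. ✓

c(n) = c(n-1) + 2, c(0) = 6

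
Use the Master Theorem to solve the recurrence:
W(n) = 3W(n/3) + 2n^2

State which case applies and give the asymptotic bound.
Master Theorem template: W(n) = a·W(n/b) + f(n).
Here: a=3, b=3, f(n)=2n^2
Compute log_b(a) = log_3(3) = 1.
f(n) = 2n^2 = Ω(n^(1+ε)) with ε = 1, and the regularity condition holds (a·f(n/b) = (a/b^2)·f(n) with a/b^2 = 3^-1 < 1). Case 3: W(n) = Θ(f(n)) = Θ(n^2).

Case 3: W(n) = Θ(n^2)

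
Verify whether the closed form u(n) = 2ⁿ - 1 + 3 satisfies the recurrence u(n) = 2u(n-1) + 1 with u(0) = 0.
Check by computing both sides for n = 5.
From the recurrence with u(0) = 0:
  u(0) = 0, u(1) = 1, u(2) = 3, u(3) = 7, u(4) = 15, u(5) = 31
  so the recurrence gives u(5) = 31.
From the proposed closed form u(n) = 2ⁿ - 1 + 3:
  u(5) = 34.
The recurrence gives 31 but the closed form gives 34, so the closed form does not satisfy the recurrence.

No, the closed form is incorrect.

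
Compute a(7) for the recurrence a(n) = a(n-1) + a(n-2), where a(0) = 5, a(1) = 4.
Computing the sequence terms:
5, 4, 9, 13, 22, 35, 57, 92

92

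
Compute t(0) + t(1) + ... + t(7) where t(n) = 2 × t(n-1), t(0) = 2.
Computing the sequence terms: 2, 4, 8, 16, 32, 64, 128, 256
Adding these values together:

510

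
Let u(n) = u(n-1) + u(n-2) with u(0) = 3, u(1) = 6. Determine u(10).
Computing the sequence terms:
3, 6, 9, 15, 24, 39, 63, 102, 165, 267, 432

432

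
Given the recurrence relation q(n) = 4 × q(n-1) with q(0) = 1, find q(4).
Computing step by step:
q(0) = 1
q(1) = 4 × 1 = 4
q(2) = 4 × 4 = 16
q(3) = 4 × 16 = 64
q(4) = 4 × 64 = 256

256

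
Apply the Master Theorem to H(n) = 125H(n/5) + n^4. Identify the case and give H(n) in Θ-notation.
Master Theorem template: H(n) = a·H(n/b) + f(n).
Here: a=125, b=5, f(n)=n^4
Compute log_b(a) = log_5(125) = 3.
f(n) = n^4 = Ω(n^(3+ε)) with ε = 1, and the regularity condition holds (a·f(n/b) = (a/b^4)·f(n) with a/b^4 = 5^-1 < 1). Case 3: H(n) = Θ(f(n)) = Θ(n^4).

Case 3: H(n) = Θ(n^4)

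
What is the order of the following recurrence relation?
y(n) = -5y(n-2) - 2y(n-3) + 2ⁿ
The order is the largest lag k for which y(n-k) appears. Here the deepest term is y(n-3) (the 2ⁿ term is non-homogeneous and does not affect the order), so the order is 3.

Order 3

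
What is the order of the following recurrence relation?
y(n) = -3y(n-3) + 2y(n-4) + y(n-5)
The order is the largest lag k for which y(n-k) appears. Here the deepest term is y(n-5), so the order is 5.

Order 5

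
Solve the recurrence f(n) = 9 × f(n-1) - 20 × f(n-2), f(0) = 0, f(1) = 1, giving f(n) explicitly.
Recurrence: f(n) = 9 × f(n-1) - 20 × f(n-2), initial: f(0) = 0, f(1) = 1.
Characteristic equation: r² - 9r + 20 = 0, which factors as (r - 5)(r - 4) = 0, so r = 5, 4. General solution f(n) = A·5ⁿ + B·4ⁿ. From f(0) = 0: A + B = 0. From f(1) = 1: 5A + 4B = 1. Solving gives A = 1, B = -1.

f(n) = 5ⁿ - 4ⁿ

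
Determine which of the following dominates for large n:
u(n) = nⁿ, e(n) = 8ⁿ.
Comparing growth rates:
Growth-rate hierarchy: log n ≺ any polynomial ≺ any exponential cⁿ (c>1) ≺ n! ≺ nⁿ.
super-exponential nⁿ dominates exponential base 8 asymptotically.

u(n) grows faster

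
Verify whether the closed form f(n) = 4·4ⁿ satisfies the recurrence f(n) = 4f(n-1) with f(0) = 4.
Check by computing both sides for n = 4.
From the recurrence with f(0) = 4:
  f(0) = 4, f(1) = 16, f(2) = 64, f(3) = 256, f(4) = 1024
  so the recurrence gives f(4) = 1024.
From the proposed closed form f(n) = 4·4ⁿ:
  f(4) = 1024.
Both sides give 1024 at n = 4, and the initial condition(s) match, so the closed form is consistent.

Yes, the closed form is correct.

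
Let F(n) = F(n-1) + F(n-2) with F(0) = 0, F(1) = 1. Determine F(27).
Computing the sequence terms:
0, 1, 1, 2, 3, 5, 8, 13, 21, 34, 55, 89, 144, 233, 377, 610, 987, 1597, 2584, 4181, 6765, 10946, 17711, 28657, 46368, 75025, 121393, 196418

196418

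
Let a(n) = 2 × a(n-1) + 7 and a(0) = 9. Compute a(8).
Computing step by step:
a(0) = 9
a(1) = 2 × 9 + 7 = 25
a(2) = 2 × 25 + 7 = 57
a(3) = 2 × 57 + 7 = 121
a(4) = 2 × 121 + 7 = 249
a(5) = 2 × 249 + 7 = 505
a(6) = 2 × 505 + 7 = 1017
a(7) = 2 × 1017 + 7 = 2041
a(8) = 2 × 2041 + 7 = 4089

4089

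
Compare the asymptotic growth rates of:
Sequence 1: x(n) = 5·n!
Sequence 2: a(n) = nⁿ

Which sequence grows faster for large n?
Comparing growth rates:
Growth-rate hierarchy: log n ≺ any polynomial ≺ any exponential cⁿ (c>1) ≺ n! ≺ nⁿ.
super-exponential nⁿ dominates factorial asymptotically.

a(n) grows faster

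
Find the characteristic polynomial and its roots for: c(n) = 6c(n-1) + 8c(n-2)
Substitute c(n) = rⁿ and divide through by rⁿ⁻²: r² - 6r - 8 = 0
Discriminant: 6² + 4·8 = 68, not a perfect square, so by the quadratic formula r = (6 ± √68)/2.
General solution: c(n) = A·r₁ⁿ + B·r₂ⁿ where r₁,r₂ = (6 ± √68)/2

Characteristic: r² - 6r - 8 = 0, Roots: r = (6 ± √68)/2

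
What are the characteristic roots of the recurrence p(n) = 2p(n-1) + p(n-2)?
Substitute p(n) = rⁿ and divide through by rⁿ⁻²: r² - 2r - 1 = 0
Discriminant: 2² + 4·1 = 8, not a perfect square, so by the quadratic formula r = (2 ± √8)/2.
General solution: p(n) = A·r₁ⁿ + B·r₂ⁿ where r₁,r₂ = (2 ± √8)/2

Characteristic: r² - 2r - 1 = 0, Roots: r = (2 ± √8)/2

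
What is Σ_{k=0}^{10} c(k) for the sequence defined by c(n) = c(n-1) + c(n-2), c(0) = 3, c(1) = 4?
Computing the sequence terms: 3, 4, 7, 11, 18, 29, 47, 76, 123, 199, 322
Adding these values together:

839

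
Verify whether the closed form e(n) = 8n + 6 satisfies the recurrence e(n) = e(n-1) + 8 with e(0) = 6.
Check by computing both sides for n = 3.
From the recurrence with e(0) = 6:
  e(0) = 6, e(1) = 14, e(2) = 22, e(3) = 30
  so the recurrence gives e(3) = 30.
From the proposed closed form e(n) = 8n + 6:
  e(3) = 30.
Both sides give 30 at n = 3, and the initial condition(s) match, so the closed form is consistent.

Yes, the closed form is correct.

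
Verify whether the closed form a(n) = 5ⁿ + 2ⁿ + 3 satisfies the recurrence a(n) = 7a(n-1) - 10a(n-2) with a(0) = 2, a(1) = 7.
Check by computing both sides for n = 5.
From the recurrence with a(0) = 2, a(1) = 7:
  a(0) = 2, a(1) = 7, a(2) = 29, a(3) = 133, a(4) = 641, a(5) = 3157
  so the recurrence gives a(5) = 3157.
From the proposed closed form a(n) = 5ⁿ + 2ⁿ + 3:
  a(5) = 3160.
The recurrence gives 3157 but the closed form gives 3160, so the closed form does not satisfy the recurrence.

No, the closed form is incorrect.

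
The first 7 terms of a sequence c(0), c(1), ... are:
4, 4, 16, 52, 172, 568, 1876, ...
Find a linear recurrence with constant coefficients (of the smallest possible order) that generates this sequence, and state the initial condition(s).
Look for the lowest-order linear relation among consecutive terms.
Observation: c(n) - 3·c(n-1) - (1)·c(n-2) = 0 holds for the shown terms, and no order-1 relation c(n) = α·c(n-1) + β fits.
Check at n=3: 3·16 + (1)·4 = 52. ✓

c(n) = 3c(n-1) + c(n-2), c(0) = 4, c(1) = 4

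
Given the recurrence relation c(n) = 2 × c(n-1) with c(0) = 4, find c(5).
Computing step by step:
c(0) = 4
c(1) = 2 × 4 = 8
c(2) = 2 × 8 = 16
c(3) = 2 × 16 = 32
c(4) = 2 × 32 = 64
c(5) = 2 × 64 = 128

128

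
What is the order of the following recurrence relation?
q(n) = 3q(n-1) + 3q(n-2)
The order is the largest lag k for which q(n-k) appears. Here the deepest term is q(n-2), so the order is 2.

Order 2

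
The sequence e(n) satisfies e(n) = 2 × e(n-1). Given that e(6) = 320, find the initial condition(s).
In general e(n) = 2ⁿ · e(0). At n = 6: e(0) = e(6) / 2^6 = 320 / 64 = 5.

e(0) = 5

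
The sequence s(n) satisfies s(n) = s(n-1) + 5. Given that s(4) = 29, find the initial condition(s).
s(4) = s(0) + 4·5, so s(0) = 29 - 20 = 9.

s(0) = 9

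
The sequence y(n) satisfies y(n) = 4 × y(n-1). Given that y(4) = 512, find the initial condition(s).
In general y(n) = 4ⁿ · y(0). At n = 4: y(0) = y(4) / 4^4 = 512 / 256 = 2.

y(0) = 2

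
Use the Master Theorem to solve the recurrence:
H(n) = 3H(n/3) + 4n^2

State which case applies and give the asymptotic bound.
Master Theorem template: H(n) = a·H(n/b) + f(n).
Here: a=3, b=3, f(n)=4n^2
Compute log_b(a) = log_3(3) = 1.
f(n) = 4n^2 = Ω(n^(1+ε)) with ε = 1, and the regularity condition holds (a·f(n/b) = (a/b^2)·f(n) with a/b^2 = 3^-1 < 1). Case 3: H(n) = Θ(f(n)) = Θ(n^2).

Case 3: H(n) = Θ(n^2)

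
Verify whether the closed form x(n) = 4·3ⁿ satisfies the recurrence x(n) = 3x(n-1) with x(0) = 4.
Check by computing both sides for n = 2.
From the recurrence with x(0) = 4:
  x(0) = 4, x(1) = 12, x(2) = 36
  so the recurrence gives x(2) = 36.
From the proposed closed form x(n) = 4·3ⁿ:
  x(2) = 36.
Both sides give 36 at n = 2, and the initial condition(s) match, so the closed form is consistent.

Yes, the closed form is correct.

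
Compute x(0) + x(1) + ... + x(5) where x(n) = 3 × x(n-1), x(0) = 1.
Computing the sequence terms: 1, 3, 9, 27, 81, 243
Adding these values together:

364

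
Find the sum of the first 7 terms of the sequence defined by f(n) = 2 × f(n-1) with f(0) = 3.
Computing the sequence terms: 3, 6, 12, 24, 48, 96, 192
Adding these values together:

381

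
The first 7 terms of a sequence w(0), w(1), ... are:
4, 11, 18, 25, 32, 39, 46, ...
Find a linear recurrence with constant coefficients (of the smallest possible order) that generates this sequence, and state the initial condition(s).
Look for the lowest-order linear relation among consecutive terms.
Observation: consecutive differences are constant (= 7).
Check at n=2: 1·11 + 7 = 18. ✓

w(n) = w(n-1) + 7, w(0) = 4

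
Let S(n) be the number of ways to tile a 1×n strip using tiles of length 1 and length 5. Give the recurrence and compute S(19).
Condition on the last tile: it has length 1 (leaving a 1×(n-1) strip) or length 5 (leaving a 1×(n-5) strip), so S(n) = S(n-1) + S(n-5) (order-5 linear recurrence).
For 0 ≤ i < 5 only unit tiles fit, so S(i) = 1.
Iterating the recurrence: S(5) = 2, S(6) = 3, S(7) = 4, S(8) = 5, S(9) = 6, S(10) = 8, S(11) = 11, S(12) = 15, S(13) = 20, S(14) = 26, S(15) = 34, S(16) = 45, S(17) = 60, S(18) = 80, S(19) = 106.

S(n) = S(n-1) + S(n-5), with S(i) = 1 for 0 ≤ i < 5; S(19) = 106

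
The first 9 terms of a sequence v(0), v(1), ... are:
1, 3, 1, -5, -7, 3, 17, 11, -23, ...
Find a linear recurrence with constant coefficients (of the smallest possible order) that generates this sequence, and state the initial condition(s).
Look for the lowest-order linear relation among consecutive terms.
Observation: v(n) - 1·v(n-1) - (-2)·v(n-2) = 0 holds for the shown terms, and no order-1 relation v(n) = α·v(n-1) + β fits.
Check at n=3: 1·1 + (-2)·3 = -5. ✓

v(n) = v(n-1) - 2v(n-2), v(0) = 1, v(1) = 3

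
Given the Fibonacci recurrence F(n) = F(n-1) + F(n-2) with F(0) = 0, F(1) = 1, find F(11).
Computing the sequence terms:
0, 1, 1, 2, 3, 5, 8, 13, 21, 34, 55, 89

89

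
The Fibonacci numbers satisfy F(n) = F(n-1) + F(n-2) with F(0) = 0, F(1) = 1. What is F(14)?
Computing the sequence terms:
0, 1, 1, 2, 3, 5, 8, 13, 21, 34, 55, 89, 144, 233, 377

377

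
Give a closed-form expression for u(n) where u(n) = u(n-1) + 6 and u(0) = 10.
Recurrence: u(n) = u(n-1) + 6, initial: u(0) = 10.
Each step adds 6, so u(n) = u(0) + 6n = 6n + 10.

u(n) = 6n + 10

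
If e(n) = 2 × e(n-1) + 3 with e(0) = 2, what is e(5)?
Computing step by step:
e(0) = 2
e(1) = 2 × 2 + 3 = 7
e(2) = 2 × 7 + 3 = 17
e(3) = 2 × 17 + 3 = 37
e(4) = 2 × 37 + 3 = 77
e(5) = 2 × 77 + 3 = 157

157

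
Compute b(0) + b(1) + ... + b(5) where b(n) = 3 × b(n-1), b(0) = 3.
Computing the sequence terms: 3, 9, 27, 81, 243, 729
Adding these values together:

1092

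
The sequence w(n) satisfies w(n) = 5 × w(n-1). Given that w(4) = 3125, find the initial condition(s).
In general w(n) = 5ⁿ · w(0). At n = 4: w(0) = w(4) / 5^4 = 3125 / 625 = 5.

w(0) = 5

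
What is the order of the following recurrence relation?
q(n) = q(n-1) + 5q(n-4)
The order is the largest lag k for which q(n-k) appears. Here the deepest term is q(n-4), so the order is 4.

Order 4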